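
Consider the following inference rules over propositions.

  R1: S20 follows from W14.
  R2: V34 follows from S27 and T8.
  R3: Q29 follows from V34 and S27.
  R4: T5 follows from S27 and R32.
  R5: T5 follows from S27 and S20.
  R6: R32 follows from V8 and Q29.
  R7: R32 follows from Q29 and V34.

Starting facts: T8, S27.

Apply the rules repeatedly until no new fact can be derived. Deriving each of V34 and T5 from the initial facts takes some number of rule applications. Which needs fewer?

V34

V34: S27 and T8 hold, so V34 follows (R2). [1 rule application]
T5: From S27 and T8, R2 gives V34. From V34 and S27, R3 gives Q29. Q29 and V34 hold, so R32 follows (R7). From S27 and R32, R4 gives T5. [4 rule applications]
V34 needs fewer.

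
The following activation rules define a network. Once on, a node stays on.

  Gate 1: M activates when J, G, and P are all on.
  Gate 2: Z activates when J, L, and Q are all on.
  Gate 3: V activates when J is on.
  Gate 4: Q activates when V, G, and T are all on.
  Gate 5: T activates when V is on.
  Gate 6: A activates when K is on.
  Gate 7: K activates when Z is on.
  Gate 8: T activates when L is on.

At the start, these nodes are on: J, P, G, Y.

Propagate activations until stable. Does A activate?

A would need K (Gate 6), but K never turns on.

No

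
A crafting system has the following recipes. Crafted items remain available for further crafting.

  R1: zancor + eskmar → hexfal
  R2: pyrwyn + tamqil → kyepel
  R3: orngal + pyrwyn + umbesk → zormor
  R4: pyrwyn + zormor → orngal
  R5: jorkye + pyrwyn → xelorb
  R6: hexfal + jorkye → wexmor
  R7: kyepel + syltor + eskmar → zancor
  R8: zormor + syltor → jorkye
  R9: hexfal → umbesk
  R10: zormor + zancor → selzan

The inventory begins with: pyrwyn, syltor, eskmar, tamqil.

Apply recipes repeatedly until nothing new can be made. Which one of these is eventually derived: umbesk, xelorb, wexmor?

pyrwyn + tamqil → kyepel (R2).
Using R7, kyepel, syltor, and eskmar make zancor.
zancor + eskmar → hexfal (R1).
Using R9, hexfal makes umbesk.
xelorb would need jorkye and pyrwyn (R5), but jorkye is never obtained. wexmor would need hexfal and jorkye (R6), but jorkye is never obtained.

umbesk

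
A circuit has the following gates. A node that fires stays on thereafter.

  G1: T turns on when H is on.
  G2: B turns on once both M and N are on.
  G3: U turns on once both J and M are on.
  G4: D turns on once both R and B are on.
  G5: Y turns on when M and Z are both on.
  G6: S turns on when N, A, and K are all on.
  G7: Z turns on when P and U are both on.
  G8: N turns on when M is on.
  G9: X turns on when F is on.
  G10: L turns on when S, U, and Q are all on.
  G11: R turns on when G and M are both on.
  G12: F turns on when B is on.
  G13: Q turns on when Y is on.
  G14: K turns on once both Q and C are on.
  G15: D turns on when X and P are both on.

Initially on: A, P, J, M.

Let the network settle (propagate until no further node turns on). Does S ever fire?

No

S would need N, A, and K (G6), but K never turns on.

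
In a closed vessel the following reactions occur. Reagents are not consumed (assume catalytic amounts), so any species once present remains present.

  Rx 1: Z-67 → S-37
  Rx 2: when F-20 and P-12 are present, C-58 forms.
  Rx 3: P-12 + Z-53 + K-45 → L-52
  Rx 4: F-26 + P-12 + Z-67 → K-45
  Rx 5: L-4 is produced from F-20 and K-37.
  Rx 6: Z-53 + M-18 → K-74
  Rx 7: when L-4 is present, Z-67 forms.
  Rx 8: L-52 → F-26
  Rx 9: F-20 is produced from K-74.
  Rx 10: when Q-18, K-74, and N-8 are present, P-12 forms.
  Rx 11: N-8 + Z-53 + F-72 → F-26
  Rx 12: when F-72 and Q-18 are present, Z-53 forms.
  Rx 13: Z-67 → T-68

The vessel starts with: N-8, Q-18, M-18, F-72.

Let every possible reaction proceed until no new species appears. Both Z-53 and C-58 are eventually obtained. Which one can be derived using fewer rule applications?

Z-53

Z-53: F-72 and Q-18 present → Z-53 forms (Rx 12). [1 rule application]
C-58: F-72 and Q-18 present → Z-53 forms (Rx 12). Z-53 and M-18 present → K-74 forms (Rx 6). K-74 present → F-20 forms (Rx 9). Q-18, K-74, and N-8 present → P-12 forms (Rx 10). F-20 and P-12 present → C-58 forms (Rx 2). [5 rule applications]
Z-53 needs fewer.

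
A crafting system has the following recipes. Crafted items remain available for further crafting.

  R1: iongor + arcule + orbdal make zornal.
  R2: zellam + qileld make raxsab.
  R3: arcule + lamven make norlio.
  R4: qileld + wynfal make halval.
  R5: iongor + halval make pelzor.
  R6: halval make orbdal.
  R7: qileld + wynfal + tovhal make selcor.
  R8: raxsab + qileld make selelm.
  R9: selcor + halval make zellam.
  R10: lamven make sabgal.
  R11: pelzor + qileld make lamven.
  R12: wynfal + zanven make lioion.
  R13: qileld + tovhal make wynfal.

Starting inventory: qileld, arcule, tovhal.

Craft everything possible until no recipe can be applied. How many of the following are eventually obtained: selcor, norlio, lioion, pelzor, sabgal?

qileld + tovhal → wynfal (R13).
qileld + wynfal + tovhal → selcor (R7).
selcor: reached.
norlio would need arcule and lamven (R3), but lamven is never obtained.
lioion would need wynfal and zanven (R12), but zanven is never obtained.
pelzor would need iongor and halval (R5), but iongor is never obtained.
sabgal would need lamven (R10), but lamven is never obtained.
Reached: selcor — 1 of the 5.

1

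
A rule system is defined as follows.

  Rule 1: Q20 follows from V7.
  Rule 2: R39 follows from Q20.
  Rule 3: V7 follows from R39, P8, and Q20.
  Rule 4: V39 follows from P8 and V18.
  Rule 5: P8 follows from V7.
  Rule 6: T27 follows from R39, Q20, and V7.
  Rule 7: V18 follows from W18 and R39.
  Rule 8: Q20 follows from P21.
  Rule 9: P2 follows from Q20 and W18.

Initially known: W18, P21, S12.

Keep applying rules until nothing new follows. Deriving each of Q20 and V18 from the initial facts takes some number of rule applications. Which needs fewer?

Q20

Q20: P21 holds, so Q20 follows (Rule 8). [1 rule application]
V18: P21 holds, so Q20 follows (Rule 8). Q20 holds, so R39 follows (Rule 2). From W18 and R39, Rule 7 gives V18. [3 rule applications]
Q20 needs fewer.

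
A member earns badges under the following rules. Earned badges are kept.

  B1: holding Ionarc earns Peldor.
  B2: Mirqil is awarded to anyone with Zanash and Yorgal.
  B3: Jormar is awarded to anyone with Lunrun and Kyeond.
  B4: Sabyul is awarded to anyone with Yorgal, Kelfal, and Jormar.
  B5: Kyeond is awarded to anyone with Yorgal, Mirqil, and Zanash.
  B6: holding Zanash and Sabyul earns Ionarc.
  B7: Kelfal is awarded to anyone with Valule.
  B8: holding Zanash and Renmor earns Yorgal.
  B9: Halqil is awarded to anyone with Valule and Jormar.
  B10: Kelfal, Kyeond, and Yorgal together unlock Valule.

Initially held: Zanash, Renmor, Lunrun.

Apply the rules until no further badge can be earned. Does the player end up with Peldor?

Peldor would need Ionarc (B1), but Ionarc is never earned.

No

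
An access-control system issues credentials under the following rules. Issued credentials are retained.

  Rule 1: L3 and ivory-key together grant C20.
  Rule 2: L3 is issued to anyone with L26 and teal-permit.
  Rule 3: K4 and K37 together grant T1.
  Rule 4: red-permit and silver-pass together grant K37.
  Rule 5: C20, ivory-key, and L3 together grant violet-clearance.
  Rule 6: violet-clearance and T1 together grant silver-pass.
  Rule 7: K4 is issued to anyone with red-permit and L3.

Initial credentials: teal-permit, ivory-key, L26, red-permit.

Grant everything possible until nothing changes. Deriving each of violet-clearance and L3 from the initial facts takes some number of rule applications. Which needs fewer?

L3: Holding L26 and teal-permit grants L3 (Rule 2). [1 rule application]
violet-clearance: Holding L26 and teal-permit grants L3 (Rule 2). Holding L3 and ivory-key grants C20 (Rule 1). Holding C20, ivory-key, and L3 grants violet-clearance (Rule 5). [3 rule applications]
L3 needs fewer.

L3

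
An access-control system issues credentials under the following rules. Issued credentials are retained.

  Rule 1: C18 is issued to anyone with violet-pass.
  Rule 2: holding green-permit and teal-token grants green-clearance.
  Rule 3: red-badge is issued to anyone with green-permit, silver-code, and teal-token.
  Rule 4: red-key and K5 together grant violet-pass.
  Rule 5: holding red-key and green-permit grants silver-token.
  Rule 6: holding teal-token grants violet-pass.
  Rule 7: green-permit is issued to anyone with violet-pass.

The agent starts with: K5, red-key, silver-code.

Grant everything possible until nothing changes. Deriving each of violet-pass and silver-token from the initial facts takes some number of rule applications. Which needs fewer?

violet-pass: Holding red-key and K5 grants violet-pass (Rule 4). [1 rule application]
silver-token: Holding red-key and K5 grants violet-pass (Rule 4). Holding violet-pass grants green-permit (Rule 7). Holding red-key and green-permit grants silver-token (Rule 5). [3 rule applications]
violet-pass needs fewer.

violet-pass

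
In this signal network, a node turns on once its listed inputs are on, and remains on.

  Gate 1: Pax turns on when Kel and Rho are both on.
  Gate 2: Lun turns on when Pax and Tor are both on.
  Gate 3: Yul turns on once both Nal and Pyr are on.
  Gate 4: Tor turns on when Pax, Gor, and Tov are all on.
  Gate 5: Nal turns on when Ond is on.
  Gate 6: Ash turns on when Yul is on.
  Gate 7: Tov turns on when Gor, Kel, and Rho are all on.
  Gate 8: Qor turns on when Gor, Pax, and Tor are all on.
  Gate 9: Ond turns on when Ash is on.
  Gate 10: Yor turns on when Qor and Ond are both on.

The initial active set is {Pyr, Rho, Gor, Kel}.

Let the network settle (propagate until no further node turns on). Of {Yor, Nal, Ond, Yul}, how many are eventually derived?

Yor would need Qor and Ond (Gate 10), but Ond never turns on.
Nal would need Ond (Gate 5), but Ond never turns on.
Ond would need Ash (Gate 9), but Ash never turns on.
Yul would need Nal and Pyr (Gate 3), but Nal never turns on.
None of the 4 are reached.

0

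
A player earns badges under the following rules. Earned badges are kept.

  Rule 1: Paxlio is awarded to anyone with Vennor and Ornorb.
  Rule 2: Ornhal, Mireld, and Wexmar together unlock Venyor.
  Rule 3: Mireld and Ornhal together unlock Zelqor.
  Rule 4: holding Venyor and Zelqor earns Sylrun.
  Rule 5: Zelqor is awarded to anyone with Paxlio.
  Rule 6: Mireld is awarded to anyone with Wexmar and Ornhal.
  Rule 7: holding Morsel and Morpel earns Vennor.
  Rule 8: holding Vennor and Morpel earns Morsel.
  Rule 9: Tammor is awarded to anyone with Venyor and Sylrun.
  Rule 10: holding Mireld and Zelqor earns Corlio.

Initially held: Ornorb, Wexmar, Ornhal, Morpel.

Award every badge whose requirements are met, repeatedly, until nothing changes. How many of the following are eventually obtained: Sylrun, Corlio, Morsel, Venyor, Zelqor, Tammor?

5

With Wexmar and Ornhal, Mireld is earned (Rule 6).
With Mireld and Ornhal, Zelqor is earned (Rule 3).
With Ornhal, Mireld, and Wexmar, Venyor is earned (Rule 2).
With Mireld and Zelqor, Corlio is earned (Rule 10).
With Venyor and Zelqor, Sylrun is earned (Rule 4).
With Venyor and Sylrun, Tammor is earned (Rule 9).
Sylrun: reached.
Corlio: reached.
Morsel would need Vennor and Morpel (Rule 8), but Vennor is never earned.
Venyor: reached.
Zelqor: reached.
Tammor: reached.
Reached: Sylrun, Corlio, Venyor, Zelqor, and Tammor — 5 of the 6.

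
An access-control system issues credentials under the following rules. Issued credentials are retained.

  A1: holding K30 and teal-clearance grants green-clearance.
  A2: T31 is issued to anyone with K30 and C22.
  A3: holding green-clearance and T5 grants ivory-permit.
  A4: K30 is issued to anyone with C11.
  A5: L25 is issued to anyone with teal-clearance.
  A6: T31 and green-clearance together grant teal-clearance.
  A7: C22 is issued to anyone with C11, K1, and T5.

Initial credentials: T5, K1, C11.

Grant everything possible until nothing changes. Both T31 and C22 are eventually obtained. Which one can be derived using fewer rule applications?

C22: Holding C11, K1, and T5 grants C22 (A7). [1 rule application]
T31: Holding C11, K1, and T5 grants C22 (A7). Holding C11 grants K30 (A4). Holding K30 and C22 grants T31 (A2). [3 rule applications]
C22 needs fewer.

C22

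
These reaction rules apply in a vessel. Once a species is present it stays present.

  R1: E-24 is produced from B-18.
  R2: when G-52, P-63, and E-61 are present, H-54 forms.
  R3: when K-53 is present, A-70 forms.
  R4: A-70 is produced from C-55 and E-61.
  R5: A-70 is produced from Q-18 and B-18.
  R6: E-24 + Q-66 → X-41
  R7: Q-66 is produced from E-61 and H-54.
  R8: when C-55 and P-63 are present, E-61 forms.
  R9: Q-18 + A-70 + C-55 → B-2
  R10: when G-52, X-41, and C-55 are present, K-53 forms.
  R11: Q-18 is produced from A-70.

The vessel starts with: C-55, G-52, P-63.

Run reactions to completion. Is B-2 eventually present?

C-55 and P-63 present → E-61 forms (R8).
C-55 and E-61 present → A-70 forms (R4).
A-70 present → Q-18 forms (R11).
Q-18, A-70, and C-55 present → B-2 forms (R9).

Yes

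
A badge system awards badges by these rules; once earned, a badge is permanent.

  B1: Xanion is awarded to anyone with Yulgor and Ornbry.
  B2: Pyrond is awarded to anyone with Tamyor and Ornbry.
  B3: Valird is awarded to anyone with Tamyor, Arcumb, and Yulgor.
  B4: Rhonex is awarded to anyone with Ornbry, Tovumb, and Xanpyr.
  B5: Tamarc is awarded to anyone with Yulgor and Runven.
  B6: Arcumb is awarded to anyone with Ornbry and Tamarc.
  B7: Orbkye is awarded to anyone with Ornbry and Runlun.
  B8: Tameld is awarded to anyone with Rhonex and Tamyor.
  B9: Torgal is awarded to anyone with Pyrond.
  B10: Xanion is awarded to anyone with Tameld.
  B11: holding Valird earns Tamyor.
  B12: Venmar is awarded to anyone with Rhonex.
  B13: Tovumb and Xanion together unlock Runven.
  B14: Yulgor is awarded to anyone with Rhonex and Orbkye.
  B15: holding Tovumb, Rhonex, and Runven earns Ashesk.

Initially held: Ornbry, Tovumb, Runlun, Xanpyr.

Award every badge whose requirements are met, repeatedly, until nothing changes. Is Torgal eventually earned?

No

Torgal would need Pyrond (B9), but Pyrond is never earned.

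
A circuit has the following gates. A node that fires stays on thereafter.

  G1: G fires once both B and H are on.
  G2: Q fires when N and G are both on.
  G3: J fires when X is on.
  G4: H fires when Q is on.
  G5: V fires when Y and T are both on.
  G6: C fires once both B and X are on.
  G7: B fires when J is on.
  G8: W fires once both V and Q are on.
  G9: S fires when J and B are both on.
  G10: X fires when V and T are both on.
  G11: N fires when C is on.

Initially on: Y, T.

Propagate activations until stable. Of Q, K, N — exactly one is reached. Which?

N

G5: Y and T on → V on.
V and T are on, so X fires (G10).
G3: X on → J on.
G7: J on → B on.
G6: B and X on → C on.
G11: C on → N on.
No rule produces K, and it is not given. Q would need N and G (G2), but G never turns on.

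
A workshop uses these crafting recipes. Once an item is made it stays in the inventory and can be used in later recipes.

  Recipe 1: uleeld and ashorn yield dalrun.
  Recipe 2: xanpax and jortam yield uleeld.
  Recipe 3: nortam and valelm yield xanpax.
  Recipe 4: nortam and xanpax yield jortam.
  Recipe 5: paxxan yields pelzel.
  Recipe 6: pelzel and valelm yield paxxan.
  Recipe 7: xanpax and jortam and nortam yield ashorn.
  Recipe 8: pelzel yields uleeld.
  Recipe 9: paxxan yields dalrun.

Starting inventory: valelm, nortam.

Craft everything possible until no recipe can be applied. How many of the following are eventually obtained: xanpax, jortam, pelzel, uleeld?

nortam and valelm → xanpax (Recipe 3).
Using Recipe 4, nortam and xanpax make jortam.
Using Recipe 2, xanpax and jortam make uleeld.
xanpax: reached.
jortam: reached.
pelzel would need paxxan (Recipe 5), but paxxan is never obtained.
uleeld: reached.
Reached: xanpax, jortam, and uleeld — 3 of the 4.

3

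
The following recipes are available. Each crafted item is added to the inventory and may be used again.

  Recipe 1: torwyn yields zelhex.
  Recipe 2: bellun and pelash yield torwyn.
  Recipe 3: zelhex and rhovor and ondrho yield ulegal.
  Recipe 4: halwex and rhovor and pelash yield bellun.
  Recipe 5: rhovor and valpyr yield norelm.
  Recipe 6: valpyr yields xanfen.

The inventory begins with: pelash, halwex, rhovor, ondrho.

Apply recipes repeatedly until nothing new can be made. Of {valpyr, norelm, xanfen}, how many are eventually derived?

0

No rule produces valpyr, and it is not given.
norelm would need rhovor and valpyr (Recipe 5), but valpyr is never obtained.
xanfen would need valpyr (Recipe 6), but valpyr is never obtained.
None of the 3 are reached.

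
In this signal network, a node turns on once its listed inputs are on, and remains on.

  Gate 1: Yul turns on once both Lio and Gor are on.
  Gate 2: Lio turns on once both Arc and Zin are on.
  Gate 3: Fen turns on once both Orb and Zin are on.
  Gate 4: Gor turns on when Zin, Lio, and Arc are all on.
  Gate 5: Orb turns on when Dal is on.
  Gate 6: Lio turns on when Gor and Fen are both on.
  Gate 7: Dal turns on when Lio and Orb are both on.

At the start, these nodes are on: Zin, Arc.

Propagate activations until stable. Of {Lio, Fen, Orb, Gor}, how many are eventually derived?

2

Arc and Zin are on, so Lio turns on (Gate 2).
Zin, Lio, and Arc are on, so Gor turns on (Gate 4).
Lio: reached.
Fen would need Orb and Zin (Gate 3), but Orb never turns on.
Orb would need Dal (Gate 5), but Dal never turns on.
Gor: reached.
Reached: Lio and Gor — 2 of the 4.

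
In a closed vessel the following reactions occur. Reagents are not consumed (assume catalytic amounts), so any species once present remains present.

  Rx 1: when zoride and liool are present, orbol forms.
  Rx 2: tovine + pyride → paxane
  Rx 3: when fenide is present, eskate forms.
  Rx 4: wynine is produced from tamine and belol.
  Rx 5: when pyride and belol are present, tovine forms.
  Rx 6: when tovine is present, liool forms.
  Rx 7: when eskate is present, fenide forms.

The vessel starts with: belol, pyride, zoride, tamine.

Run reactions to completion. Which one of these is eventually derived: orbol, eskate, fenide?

orbol

pyride and belol present → tovine forms (Rx 5).
tovine present → liool forms (Rx 6).
zoride and liool present → orbol forms (Rx 1).
fenide would need eskate (Rx 7), but eskate never forms. eskate would need fenide (Rx 3), but fenide never forms.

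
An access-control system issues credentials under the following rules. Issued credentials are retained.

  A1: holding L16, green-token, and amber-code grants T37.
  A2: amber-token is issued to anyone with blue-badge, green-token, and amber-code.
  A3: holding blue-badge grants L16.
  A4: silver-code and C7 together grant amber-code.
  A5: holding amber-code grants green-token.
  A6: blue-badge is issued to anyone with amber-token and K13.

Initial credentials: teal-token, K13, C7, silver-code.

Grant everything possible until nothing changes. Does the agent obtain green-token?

Holding silver-code and C7 grants amber-code (A4).
Holding amber-code grants green-token (A5).

Yes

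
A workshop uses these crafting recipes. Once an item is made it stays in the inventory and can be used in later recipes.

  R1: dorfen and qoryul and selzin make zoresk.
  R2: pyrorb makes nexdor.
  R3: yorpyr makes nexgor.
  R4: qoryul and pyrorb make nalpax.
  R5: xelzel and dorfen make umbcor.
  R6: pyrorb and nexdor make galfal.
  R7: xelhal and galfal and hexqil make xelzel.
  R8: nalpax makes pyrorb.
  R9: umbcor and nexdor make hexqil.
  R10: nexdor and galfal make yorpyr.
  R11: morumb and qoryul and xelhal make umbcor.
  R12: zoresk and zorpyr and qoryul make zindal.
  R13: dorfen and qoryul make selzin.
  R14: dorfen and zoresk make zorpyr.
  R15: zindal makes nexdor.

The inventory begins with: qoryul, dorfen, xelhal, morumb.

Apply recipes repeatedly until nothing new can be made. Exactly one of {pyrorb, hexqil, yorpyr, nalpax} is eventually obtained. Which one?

morumb and qoryul and xelhal → umbcor (R11).
Using R13, dorfen and qoryul make selzin.
Using R1, dorfen, qoryul, and selzin make zoresk.
dorfen and zoresk → zorpyr (R14).
Using R12, zoresk, zorpyr, and qoryul make zindal.
zindal → nexdor (R15).
Using R9, umbcor and nexdor make hexqil.
yorpyr would need nexdor and galfal (R10), but galfal is never obtained. nalpax would need qoryul and pyrorb (R4), but pyrorb is never obtained. pyrorb would need nalpax (R8), but nalpax is never obtained.

hexqil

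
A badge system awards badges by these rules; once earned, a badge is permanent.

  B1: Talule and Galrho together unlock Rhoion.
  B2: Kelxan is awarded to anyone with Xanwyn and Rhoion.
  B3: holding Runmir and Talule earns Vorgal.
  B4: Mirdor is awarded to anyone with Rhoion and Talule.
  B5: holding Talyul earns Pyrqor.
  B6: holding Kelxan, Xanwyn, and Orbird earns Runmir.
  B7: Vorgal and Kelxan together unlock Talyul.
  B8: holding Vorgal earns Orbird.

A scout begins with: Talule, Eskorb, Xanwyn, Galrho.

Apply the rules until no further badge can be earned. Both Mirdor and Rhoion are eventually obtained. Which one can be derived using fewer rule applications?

Rhoion

Rhoion: With Talule and Galrho, Rhoion is earned (B1). [1 rule application]
Mirdor: With Talule and Galrho, Rhoion is earned (B1). With Rhoion and Talule, Mirdor is earned (B4). [2 rule applications]
Rhoion needs fewer.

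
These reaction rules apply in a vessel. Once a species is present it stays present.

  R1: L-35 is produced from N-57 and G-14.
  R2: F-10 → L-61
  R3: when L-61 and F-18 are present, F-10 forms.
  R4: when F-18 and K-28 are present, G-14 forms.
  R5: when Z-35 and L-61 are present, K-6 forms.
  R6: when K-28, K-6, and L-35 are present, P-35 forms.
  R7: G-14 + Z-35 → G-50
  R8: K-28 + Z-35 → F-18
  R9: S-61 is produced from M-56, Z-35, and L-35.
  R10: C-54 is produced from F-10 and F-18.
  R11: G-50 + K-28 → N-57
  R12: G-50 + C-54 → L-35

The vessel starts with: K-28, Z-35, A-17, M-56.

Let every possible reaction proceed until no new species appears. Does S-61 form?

K-28 and Z-35 present → F-18 forms (R8).
F-18 and K-28 present → G-14 forms (R4).
G-14 and Z-35 present → G-50 forms (R7).
G-50 and K-28 present → N-57 forms (R11).
N-57 and G-14 present → L-35 forms (R1).
M-56, Z-35, and L-35 present → S-61 forms (R9).

Yes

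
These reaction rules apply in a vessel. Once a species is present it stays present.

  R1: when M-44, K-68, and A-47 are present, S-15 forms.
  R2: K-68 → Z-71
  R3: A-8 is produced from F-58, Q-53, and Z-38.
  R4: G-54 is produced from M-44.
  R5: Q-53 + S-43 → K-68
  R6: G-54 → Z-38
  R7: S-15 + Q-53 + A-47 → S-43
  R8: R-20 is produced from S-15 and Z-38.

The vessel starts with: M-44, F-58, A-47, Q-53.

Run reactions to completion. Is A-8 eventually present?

Yes

M-44 present → G-54 forms (R4).
G-54 present → Z-38 forms (R6).
F-58, Q-53, and Z-38 present → A-8 forms (R3).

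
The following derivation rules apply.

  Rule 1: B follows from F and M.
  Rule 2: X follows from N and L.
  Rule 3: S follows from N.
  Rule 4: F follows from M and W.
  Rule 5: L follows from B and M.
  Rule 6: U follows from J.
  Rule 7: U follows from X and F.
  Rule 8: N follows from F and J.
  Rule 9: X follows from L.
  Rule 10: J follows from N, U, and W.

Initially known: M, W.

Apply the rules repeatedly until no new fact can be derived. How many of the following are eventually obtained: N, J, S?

0

N would need F and J (Rule 8), but J is never established.
J would need N, U, and W (Rule 10), but N is never established.
S would need N (Rule 3), but N is never established.
None of the 3 are reached.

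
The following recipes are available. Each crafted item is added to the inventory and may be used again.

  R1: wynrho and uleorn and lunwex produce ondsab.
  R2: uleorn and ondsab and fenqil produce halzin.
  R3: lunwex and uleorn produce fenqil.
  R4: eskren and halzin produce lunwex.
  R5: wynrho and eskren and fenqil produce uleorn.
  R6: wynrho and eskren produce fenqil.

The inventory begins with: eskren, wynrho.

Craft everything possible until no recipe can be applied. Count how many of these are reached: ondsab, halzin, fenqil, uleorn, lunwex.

2

Using R6, wynrho and eskren make fenqil.
wynrho and eskren and fenqil → uleorn (R5).
ondsab would need wynrho, uleorn, and lunwex (R1), but lunwex is never obtained.
halzin would need uleorn, ondsab, and fenqil (R2), but ondsab is never obtained.
fenqil: reached.
uleorn: reached.
lunwex would need eskren and halzin (R4), but halzin is never obtained.
Reached: fenqil and uleorn — 2 of the 5.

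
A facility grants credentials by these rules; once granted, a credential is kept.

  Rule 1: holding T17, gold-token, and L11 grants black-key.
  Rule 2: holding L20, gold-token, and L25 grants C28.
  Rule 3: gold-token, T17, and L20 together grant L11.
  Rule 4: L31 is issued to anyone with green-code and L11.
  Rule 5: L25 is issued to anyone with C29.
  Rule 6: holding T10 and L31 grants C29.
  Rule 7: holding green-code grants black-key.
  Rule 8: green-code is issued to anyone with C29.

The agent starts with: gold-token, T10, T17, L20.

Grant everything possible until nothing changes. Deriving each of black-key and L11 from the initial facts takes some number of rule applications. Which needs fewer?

L11

L11: Holding gold-token, T17, and L20 grants L11 (Rule 3). [1 rule application]
black-key: Holding gold-token, T17, and L20 grants L11 (Rule 3). Holding T17, gold-token, and L11 grants black-key (Rule 1). [2 rule applications]
L11 needs fewer.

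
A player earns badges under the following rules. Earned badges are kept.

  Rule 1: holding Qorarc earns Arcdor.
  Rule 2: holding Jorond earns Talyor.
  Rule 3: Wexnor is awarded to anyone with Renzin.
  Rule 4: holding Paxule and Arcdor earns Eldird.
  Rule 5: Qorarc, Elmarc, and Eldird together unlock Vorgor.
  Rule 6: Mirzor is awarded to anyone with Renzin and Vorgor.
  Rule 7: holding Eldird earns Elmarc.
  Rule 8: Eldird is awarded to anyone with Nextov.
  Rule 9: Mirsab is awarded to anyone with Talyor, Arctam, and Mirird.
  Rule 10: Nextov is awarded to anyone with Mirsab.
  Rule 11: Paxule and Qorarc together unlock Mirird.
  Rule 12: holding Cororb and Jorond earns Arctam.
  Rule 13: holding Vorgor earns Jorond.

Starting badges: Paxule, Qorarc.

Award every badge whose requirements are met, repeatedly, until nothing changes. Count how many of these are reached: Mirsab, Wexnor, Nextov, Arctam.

Mirsab would need Talyor, Arctam, and Mirird (Rule 9), but Arctam is never earned.
Wexnor would need Renzin (Rule 3), but Renzin is never earned.
Nextov would need Mirsab (Rule 10), but Mirsab is never earned.
Arctam would need Cororb and Jorond (Rule 12), but Cororb is never earned.
None of the 4 are reached.

0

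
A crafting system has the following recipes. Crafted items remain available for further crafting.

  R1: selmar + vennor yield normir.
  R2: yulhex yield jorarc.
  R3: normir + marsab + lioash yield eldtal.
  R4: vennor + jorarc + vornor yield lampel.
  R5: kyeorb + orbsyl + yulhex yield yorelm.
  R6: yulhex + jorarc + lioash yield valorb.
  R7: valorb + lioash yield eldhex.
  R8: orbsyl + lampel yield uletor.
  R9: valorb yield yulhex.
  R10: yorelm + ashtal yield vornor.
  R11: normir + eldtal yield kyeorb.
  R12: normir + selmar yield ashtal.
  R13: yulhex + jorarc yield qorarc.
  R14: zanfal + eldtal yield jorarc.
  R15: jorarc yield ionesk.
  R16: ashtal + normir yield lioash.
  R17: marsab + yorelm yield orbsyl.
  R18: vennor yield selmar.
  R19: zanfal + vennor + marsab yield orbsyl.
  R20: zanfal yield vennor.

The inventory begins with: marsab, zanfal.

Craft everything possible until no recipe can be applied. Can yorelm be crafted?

No

yorelm would need kyeorb, orbsyl, and yulhex (R5), but yulhex is never obtained.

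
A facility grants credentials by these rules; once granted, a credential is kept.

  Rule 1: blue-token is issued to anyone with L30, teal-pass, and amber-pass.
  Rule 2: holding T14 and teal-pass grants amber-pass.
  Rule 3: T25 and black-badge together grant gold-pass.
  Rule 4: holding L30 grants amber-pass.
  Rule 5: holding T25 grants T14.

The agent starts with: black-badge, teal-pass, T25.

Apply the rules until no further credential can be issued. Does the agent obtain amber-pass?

Holding T25 grants T14 (Rule 5).
Holding T14 and teal-pass grants amber-pass (Rule 2).

Yes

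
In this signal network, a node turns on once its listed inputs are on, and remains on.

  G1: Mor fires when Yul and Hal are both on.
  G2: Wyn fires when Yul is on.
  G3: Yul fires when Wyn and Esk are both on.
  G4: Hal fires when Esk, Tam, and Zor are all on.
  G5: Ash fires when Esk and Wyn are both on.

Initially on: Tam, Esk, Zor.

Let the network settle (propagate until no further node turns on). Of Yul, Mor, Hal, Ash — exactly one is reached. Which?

Esk, Tam, and Zor are on, so Hal fires (G4).
Yul would need Wyn and Esk (G3), but Wyn never turns on. Ash would need Esk and Wyn (G5), but Wyn never turns on. Mor would need Yul and Hal (G1), but Yul never turns on.

Hal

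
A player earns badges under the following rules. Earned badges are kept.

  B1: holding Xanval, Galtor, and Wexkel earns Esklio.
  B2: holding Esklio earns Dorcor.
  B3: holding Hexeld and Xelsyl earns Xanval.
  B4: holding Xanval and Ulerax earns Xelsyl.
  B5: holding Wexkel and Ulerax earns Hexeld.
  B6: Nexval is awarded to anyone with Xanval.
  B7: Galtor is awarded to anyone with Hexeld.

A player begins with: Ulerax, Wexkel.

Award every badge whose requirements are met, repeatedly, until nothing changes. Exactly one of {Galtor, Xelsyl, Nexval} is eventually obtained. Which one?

Galtor

With Wexkel and Ulerax, Hexeld is earned (B5).
With Hexeld, Galtor is earned (B7).
Xelsyl would need Xanval and Ulerax (B4), but Xanval is never earned. Nexval would need Xanval (B6), but Xanval is never earned.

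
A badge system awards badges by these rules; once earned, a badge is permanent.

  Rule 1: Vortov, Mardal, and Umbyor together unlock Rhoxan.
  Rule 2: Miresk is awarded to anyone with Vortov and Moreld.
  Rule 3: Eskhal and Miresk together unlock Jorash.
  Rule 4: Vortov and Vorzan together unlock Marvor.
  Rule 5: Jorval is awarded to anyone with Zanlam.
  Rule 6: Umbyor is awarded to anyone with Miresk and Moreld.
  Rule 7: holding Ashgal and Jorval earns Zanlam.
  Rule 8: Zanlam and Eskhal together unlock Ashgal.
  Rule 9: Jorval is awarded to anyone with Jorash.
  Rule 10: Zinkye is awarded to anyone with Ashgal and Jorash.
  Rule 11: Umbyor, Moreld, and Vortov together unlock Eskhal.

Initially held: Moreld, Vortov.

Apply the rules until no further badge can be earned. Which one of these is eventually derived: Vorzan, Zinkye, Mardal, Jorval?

Jorval

With Vortov and Moreld, Miresk is earned (Rule 2).
With Miresk and Moreld, Umbyor is earned (Rule 6).
With Umbyor, Moreld, and Vortov, Eskhal is earned (Rule 11).
With Eskhal and Miresk, Jorash is earned (Rule 3).
With Jorash, Jorval is earned (Rule 9).
No rule produces Mardal, and it is not given. No rule produces Vorzan, and it is not given. Zinkye would need Ashgal and Jorash (Rule 10), but Ashgal is never earned.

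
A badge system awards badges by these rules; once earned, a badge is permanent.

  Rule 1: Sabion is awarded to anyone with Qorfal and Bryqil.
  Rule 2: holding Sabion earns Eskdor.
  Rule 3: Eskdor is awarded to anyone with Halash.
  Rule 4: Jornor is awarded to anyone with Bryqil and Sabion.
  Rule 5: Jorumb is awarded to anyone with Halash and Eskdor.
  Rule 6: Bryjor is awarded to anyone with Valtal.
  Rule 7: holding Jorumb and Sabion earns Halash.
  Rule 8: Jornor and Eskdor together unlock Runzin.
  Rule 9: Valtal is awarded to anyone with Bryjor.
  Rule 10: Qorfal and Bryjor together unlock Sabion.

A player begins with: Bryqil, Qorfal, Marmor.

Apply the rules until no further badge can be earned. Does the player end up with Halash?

Halash would need Jorumb and Sabion (Rule 7), but Jorumb is never earned.

No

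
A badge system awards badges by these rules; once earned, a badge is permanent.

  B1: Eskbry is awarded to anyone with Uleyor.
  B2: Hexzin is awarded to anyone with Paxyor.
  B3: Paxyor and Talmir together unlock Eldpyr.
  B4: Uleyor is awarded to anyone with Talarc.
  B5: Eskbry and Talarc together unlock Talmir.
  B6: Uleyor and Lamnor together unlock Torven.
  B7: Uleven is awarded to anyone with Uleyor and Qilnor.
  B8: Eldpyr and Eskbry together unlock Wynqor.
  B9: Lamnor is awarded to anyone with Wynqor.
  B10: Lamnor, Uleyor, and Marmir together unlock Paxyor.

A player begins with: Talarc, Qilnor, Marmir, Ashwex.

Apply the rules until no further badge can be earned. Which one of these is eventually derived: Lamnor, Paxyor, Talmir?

With Talarc, Uleyor is earned (B4).
With Uleyor, Eskbry is earned (B1).
With Eskbry and Talarc, Talmir is earned (B5).
Lamnor would need Wynqor (B9), but Wynqor is never earned. Paxyor would need Lamnor, Uleyor, and Marmir (B10), but Lamnor is never earned.

Talmir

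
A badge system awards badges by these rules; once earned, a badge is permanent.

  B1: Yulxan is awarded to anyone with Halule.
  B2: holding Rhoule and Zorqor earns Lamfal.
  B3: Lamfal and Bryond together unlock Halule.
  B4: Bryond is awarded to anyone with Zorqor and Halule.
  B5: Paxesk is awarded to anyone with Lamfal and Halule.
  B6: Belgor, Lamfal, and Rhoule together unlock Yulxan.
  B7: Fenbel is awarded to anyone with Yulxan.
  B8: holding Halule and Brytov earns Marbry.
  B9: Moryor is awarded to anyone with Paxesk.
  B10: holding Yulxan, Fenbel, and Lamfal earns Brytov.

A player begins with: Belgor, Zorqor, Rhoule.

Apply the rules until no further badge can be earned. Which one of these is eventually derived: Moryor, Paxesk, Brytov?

With Rhoule and Zorqor, Lamfal is earned (B2).
With Belgor, Lamfal, and Rhoule, Yulxan is earned (B6).
With Yulxan, Fenbel is earned (B7).
With Yulxan, Fenbel, and Lamfal, Brytov is earned (B10).
Moryor would need Paxesk (B9), but Paxesk is never earned. Paxesk would need Lamfal and Halule (B5), but Halule is never earned.

Brytov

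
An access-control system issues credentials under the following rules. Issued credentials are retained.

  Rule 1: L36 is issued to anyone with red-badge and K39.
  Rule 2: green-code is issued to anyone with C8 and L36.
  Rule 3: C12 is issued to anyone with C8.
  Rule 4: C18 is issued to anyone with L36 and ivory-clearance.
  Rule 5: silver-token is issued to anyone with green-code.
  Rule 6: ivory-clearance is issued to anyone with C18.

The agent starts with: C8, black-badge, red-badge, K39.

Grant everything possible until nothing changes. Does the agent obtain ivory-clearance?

No

ivory-clearance would need C18 (Rule 6), but C18 is never granted.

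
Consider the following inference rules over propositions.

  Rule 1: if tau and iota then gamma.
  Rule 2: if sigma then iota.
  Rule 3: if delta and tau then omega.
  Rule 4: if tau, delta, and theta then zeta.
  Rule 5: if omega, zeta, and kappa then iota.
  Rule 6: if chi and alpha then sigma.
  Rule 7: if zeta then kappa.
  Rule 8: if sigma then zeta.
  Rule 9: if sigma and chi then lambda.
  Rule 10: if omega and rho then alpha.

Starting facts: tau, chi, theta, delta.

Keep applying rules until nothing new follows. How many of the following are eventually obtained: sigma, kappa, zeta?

2

From tau, delta, and theta, Rule 4 gives zeta.
From zeta, Rule 7 gives kappa.
sigma would need chi and alpha (Rule 6), but alpha is never established.
kappa: reached.
zeta: reached.
Reached: kappa and zeta — 2 of the 3.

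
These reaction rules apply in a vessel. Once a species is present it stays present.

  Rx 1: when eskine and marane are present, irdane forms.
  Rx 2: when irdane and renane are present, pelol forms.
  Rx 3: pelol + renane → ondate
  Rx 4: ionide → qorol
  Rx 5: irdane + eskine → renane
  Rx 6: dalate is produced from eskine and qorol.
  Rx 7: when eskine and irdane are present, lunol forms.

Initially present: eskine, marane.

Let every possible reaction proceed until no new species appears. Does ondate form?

Yes

eskine and marane present → irdane forms (Rx 1).
irdane and eskine present → renane forms (Rx 5).
irdane and renane present → pelol forms (Rx 2).
pelol and renane present → ondate forms (Rx 3).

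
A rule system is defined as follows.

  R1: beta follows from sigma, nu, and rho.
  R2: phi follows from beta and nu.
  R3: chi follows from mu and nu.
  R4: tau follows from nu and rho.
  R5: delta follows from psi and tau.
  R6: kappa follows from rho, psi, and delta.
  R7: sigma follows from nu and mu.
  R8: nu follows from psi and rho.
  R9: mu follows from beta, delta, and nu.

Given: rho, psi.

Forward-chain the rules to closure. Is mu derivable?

mu would need beta, delta, and nu (R9), but beta is never established.

No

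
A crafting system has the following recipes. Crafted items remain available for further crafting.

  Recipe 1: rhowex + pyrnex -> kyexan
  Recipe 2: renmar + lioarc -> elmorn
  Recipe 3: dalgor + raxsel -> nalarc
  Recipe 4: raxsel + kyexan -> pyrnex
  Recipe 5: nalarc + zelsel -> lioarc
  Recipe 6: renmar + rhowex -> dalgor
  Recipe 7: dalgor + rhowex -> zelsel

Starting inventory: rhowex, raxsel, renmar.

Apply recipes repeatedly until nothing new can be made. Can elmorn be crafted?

renmar + rhowex -> dalgor (Recipe 6).
dalgor + rhowex -> zelsel (Recipe 7).
Using Recipe 3, dalgor and raxsel make nalarc.
Using Recipe 5, nalarc and zelsel make lioarc.
Using Recipe 2, renmar and lioarc make elmorn.

Yes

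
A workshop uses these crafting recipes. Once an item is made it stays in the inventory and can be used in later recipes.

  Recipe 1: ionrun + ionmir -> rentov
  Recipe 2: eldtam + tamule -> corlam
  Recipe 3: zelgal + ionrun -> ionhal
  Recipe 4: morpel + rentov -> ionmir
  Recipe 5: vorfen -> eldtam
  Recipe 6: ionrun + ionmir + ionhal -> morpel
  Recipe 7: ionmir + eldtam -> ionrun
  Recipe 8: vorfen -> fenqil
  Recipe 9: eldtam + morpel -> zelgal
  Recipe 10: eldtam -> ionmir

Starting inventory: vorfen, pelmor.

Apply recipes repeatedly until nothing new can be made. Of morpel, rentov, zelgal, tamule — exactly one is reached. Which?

rentov

Using Recipe 5, vorfen makes eldtam.
Using Recipe 10, eldtam makes ionmir.
ionmir + eldtam -> ionrun (Recipe 7).
Using Recipe 1, ionrun and ionmir make rentov.
morpel would need ionrun, ionmir, and ionhal (Recipe 6), but ionhal is never obtained. zelgal would need eldtam and morpel (Recipe 9), but morpel is never obtained. No rule produces tamule, and it is not given.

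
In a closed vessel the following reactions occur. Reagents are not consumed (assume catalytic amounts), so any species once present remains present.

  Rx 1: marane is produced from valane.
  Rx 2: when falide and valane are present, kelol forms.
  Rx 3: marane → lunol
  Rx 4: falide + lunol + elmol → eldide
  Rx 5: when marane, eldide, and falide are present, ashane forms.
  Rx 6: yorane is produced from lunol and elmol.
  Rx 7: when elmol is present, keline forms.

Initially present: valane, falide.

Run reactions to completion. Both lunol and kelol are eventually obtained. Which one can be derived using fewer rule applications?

kelol

kelol: falide and valane present → kelol forms (Rx 2). [1 rule application]
lunol: valane present → marane forms (Rx 1). marane present → lunol forms (Rx 3). [2 rule applications]
kelol needs fewer.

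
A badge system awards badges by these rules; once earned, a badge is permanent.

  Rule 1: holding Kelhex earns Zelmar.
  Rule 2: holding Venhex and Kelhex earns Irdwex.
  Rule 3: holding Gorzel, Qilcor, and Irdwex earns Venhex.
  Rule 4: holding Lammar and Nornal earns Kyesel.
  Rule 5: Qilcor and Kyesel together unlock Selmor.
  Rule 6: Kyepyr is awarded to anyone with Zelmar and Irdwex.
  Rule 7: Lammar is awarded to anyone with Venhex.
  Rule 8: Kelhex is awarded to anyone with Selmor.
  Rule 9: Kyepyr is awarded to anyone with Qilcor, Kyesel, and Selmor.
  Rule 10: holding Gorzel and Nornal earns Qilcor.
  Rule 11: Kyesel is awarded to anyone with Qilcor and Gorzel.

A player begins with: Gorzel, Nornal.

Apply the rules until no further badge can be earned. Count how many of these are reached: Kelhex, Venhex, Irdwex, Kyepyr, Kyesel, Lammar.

3

With Gorzel and Nornal, Qilcor is earned (Rule 10).
With Qilcor and Gorzel, Kyesel is earned (Rule 11).
With Qilcor and Kyesel, Selmor is earned (Rule 5).
With Selmor, Kelhex is earned (Rule 8).
With Qilcor, Kyesel, and Selmor, Kyepyr is earned (Rule 9).
Kelhex: reached.
Venhex would need Gorzel, Qilcor, and Irdwex (Rule 3), but Irdwex is never earned.
Irdwex would need Venhex and Kelhex (Rule 2), but Venhex is never earned.
Kyepyr: reached.
Kyesel: reached.
Lammar would need Venhex (Rule 7), but Venhex is never earned.
Reached: Kelhex, Kyepyr, and Kyesel — 3 of the 6.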